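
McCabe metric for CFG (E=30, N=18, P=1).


Formula: V(G) = E - N + 2P
V(G) = 30 - 18 + 2*1
V(G) = 12 + 2
V(G) = 14

14


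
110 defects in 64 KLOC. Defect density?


Defect density = defects / KLOC
Defect density = 110 / 64
Defect density = 1.719 defects/KLOC

1.719 defects/KLOC


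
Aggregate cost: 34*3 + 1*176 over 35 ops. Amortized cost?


Formula: Amortized cost = Total cost / Operations
Total cost = (34 * 3) + (1 * 176)
Total cost = 102 + 176 = 278
Amortized = 278 / 35 = 7.9429

7.9429


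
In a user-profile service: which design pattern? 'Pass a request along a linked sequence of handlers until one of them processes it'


This matches the Chain of Responsibility pattern

Chain of Responsibility


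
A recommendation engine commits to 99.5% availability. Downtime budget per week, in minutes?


Formula: allowed downtime = period * (100 - SLA) / 100
Period (week) = 10080 minutes
Unavailability fraction = (100 - 99.5) / 100
Allowed downtime = 10080 * (100 - 99.5) / 100
Allowed downtime = 50.4 minutes

50.4 minutes


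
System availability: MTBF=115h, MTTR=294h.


Availability = MTBF / (MTBF + MTTR)
Availability = 115 / (115 + 294)
Availability = 115 / 409
Availability = 28.1174%

28.1174%


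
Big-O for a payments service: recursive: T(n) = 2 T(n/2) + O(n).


Reasoning: master theorem case 2 (merge-sort recurrence)
Complexity: O(n log n)

O(n log n)


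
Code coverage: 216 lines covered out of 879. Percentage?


Coverage = covered / total * 100
Coverage = 216 / 879 * 100
Coverage = 24.57%

24.57%


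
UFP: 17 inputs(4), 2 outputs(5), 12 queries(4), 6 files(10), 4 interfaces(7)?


UFP = EI*4 + EO*5 + EQ*4 + ILF*10 + EIF*7
UFP = 17*4 + 2*5 + 12*4 + 6*10 + 4*7
UFP = 68 + 10 + 48 + 60 + 28
UFP = 214

214


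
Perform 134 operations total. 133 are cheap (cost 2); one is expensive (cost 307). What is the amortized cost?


Formula: Amortized cost = Total cost / Operations
Total cost = (133 * 2) + (1 * 307)
Total cost = 266 + 307 = 573
Amortized = 573 / 134 = 4.2761

4.2761


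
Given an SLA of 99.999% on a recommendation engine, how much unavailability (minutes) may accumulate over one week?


Formula: allowed downtime = period * (100 - SLA) / 100
Period (week) = 10080 minutes
Unavailability fraction = (100 - 99.999) / 100
Allowed downtime = 10080 * (100 - 99.999) / 100
Allowed downtime = 0.1008 minutes

0.1008 minutes


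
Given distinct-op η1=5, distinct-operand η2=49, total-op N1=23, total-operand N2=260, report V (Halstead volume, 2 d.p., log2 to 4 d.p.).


Formula: V = N * log2(η), where N = N1 + N2 and η = η1 + η2
η = 5 + 49 = 54
N = 23 + 260 = 283
log2(54) ≈ 5.7549
V = 283 * 5.7549 = 1628.64

1628.64


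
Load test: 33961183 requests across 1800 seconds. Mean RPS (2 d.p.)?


Formula: throughput = requests / seconds
throughput = 33961183 / 1800
throughput = 18867.32 requests/second

18867.32 requests/second


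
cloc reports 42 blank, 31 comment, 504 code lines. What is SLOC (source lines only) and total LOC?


Total LOC = blank + comment + code
Total LOC = 42 + 31 + 504 = 577
SLOC (source only) = code = 504

Total LOC: 577, SLOC: 504


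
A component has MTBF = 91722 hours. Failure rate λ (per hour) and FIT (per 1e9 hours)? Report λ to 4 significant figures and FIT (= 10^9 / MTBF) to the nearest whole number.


Formula: λ = 1 / MTBF; FIT = λ × 1e9 = 1e9 / MTBF
λ = 1 / 91722 ≈ 1.090e-05 failures/hour
FIT = 1e9 / 91722 ≈ 10903 failures per 1e9 hours (nearest whole number)

λ = 1.090e-05 /h, FIT = 10903


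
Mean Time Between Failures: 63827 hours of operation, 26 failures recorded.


Formula: MTBF = Total operating time / Number of failures
MTBF = 63827 / 26
MTBF = 2454.88 hours

2454.88 hours


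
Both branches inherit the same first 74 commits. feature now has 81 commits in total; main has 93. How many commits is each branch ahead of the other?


Common ancestor: commit #74
feature commits after divergence: 81 - 74 = 7
main commits after divergence: 93 - 74 = 19
feature is 7 commits ahead of main
main is 19 commits ahead of feature

feature ahead: 7, main ahead: 19


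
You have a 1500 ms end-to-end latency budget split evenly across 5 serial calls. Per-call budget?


Formula: per_stage = total_budget / stages
per_stage = 1500 / 5
per_stage = 300.0 ms

300.0 ms


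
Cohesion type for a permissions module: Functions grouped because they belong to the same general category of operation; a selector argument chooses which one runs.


Reasoning: Grouped by category of activity, not by data or sequence
Type: Logical cohesion

Logical cohesion


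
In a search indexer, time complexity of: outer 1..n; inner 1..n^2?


Reasoning: n times n^2
Complexity: O(n^3)

O(n^3)


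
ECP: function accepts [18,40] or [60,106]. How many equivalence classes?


Valid ranges: [18,40] and [60,106]
Class 1: x < 18 — invalid
Class 2: 18 ≤ x ≤ 40 — valid
Class 3: 40 < x < 60 — invalid (gap between ranges)
Class 4: 60 ≤ x ≤ 106 — valid
Class 5: x > 106 — invalid
Total equivalence classes: 5

5 equivalence classes


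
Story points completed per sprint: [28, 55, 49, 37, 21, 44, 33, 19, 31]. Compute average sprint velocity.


Formula: Avg velocity = Total points / Number of sprints
Points: [28, 55, 49, 37, 21, 44, 33, 19, 31]
Sum = 28 + 55 + 49 + 37 + 21 + 44 + 33 + 19 + 31 = 317
Avg velocity = 317 / 9 = 35.22 points/sprint

35.22 points/sprint


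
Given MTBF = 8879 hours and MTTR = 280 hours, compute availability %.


Availability = MTBF / (MTBF + MTTR)
Availability = 8879 / (8879 + 280)
Availability = 8879 / 9159
Availability = 96.9429%

96.9429%


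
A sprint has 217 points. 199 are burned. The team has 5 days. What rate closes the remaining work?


Formula: Required rate = Remaining points / Days left
Remaining = 217 - 199 = 18 points
Required rate = 18 / 5 = 3.6 points/day

3.6 points/day


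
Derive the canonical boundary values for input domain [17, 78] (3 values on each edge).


Range: [17, 78]
Boundaries: just below min, min, min+1, max-1, max, just above max
Values: [16, 17, 18, 77, 78, 79]

[16, 17, 18, 77, 78, 79]


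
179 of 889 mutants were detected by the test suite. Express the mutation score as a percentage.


Mutation score = killed / total * 100
Mutation score = 179 / 889 * 100
Mutation score = 20.13%

20.13%


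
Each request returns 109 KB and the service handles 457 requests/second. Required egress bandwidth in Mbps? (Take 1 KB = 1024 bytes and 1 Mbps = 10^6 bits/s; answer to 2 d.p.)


Formula: Mbps = payload_bytes * RPS * 8 / 1e6
Payload per request = 109 KB = 109 * 1024 = 111616 bytes
Total bytes/sec = 111616 * 457 = 51008512
Total bits/sec = 51008512 * 8 = 408068096
Mbps = 408068096 / 1e6 = 408.07

408.07 Mbps


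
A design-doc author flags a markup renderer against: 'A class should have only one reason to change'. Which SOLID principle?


This describes the Single Responsibility Principle (SRP)

Single Responsibility Principle (SRP)


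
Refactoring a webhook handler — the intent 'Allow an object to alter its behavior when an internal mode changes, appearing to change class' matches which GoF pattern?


This matches the State pattern

State


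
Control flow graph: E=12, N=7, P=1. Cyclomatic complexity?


Formula: V(G) = E - N + 2P
V(G) = 12 - 7 + 2*1
V(G) = 5 + 2
V(G) = 7

7


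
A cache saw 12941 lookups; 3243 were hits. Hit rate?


Formula: hit rate = hits / (hits + misses) * 100
hit rate = 3243 / (3243 + 9698) * 100
hit rate = 3243 / 12941 * 100
hit rate = 25.06%

25.06%


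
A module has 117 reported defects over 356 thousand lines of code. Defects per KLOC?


Defect density = defects / KLOC
Defect density = 117 / 356
Defect density = 0.329 defects/KLOC

0.329 defects/KLOC


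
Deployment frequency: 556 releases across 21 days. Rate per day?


Formula: deployments per day = releases / days
= 556 / 21
= 26.476 deploys/day
(equivalently, 185.33 deploys/week)

26.476 deploys/day


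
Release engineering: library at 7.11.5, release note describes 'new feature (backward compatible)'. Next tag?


Current: 7.11.5
Change category: 'new feature (backward compatible)' → minor bump
SemVer rule: minor bump → increment MINOR, reset PATCH to 0 (MAJOR unchanged)
New: 7.12.0

7.12.0


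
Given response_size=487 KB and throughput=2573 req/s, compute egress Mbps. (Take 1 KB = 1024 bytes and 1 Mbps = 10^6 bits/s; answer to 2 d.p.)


Formula: Mbps = payload_bytes * RPS * 8 / 1e6
Payload per request = 487 KB = 487 * 1024 = 498688 bytes
Total bytes/sec = 498688 * 2573 = 1283124224
Total bits/sec = 1283124224 * 8 = 10264993792
Mbps = 10264993792 / 1e6 = 10264.99

10264.99 Mbps


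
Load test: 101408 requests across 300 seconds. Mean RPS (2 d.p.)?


Formula: throughput = requests / seconds
throughput = 101408 / 300
throughput = 338.03 requests/second

338.03 requests/second


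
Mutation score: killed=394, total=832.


Mutation score = killed / total * 100
Mutation score = 394 / 832 * 100
Mutation score = 47.36%

47.36%


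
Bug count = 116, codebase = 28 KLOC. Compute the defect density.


Defect density = defects / KLOC
Defect density = 116 / 28
Defect density = 4.143 defects/KLOC

4.143 defects/KLOC


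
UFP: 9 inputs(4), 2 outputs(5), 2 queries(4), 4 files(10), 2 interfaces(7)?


UFP = EI*4 + EO*5 + EQ*4 + ILF*10 + EIF*7
UFP = 9*4 + 2*5 + 2*4 + 4*10 + 2*7
UFP = 36 + 10 + 8 + 40 + 14
UFP = 108

108


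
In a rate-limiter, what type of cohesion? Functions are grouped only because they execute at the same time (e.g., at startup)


Reasoning: Related by timing only
Type: Temporal cohesion

Temporal cohesion


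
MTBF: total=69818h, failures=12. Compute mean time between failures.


Formula: MTBF = Total operating time / Number of failures
MTBF = 69818 / 12
MTBF = 5818.17 hours

5818.17 hours


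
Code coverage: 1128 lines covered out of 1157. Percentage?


Coverage = covered / total * 100
Coverage = 1128 / 1157 * 100
Coverage = 97.49%

97.49%


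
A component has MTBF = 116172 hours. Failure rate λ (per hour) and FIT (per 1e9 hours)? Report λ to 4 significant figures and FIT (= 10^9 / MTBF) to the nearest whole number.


Formula: λ = 1 / MTBF; FIT = λ × 1e9 = 1e9 / MTBF
λ = 1 / 116172 ≈ 8.608e-06 failures/hour
FIT = 1e9 / 116172 ≈ 8608 failures per 1e9 hours (nearest whole number)

λ = 8.608e-06 /h, FIT = 8608


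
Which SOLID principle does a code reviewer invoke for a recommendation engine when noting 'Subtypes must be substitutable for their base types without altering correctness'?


This describes the Liskov Substitution Principle (LSP)

Liskov Substitution Principle (LSP)


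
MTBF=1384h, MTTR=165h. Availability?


Availability = MTBF / (MTBF + MTTR)
Availability = 1384 / (1384 + 165)
Availability = 1384 / 1549
Availability = 89.348%

89.348%


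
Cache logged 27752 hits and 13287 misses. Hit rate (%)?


Formula: hit rate = hits / (hits + misses) * 100
hit rate = 27752 / (27752 + 13287) * 100
hit rate = 27752 / 41039 * 100
hit rate = 67.62%

67.62%


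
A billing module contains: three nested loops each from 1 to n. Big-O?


Reasoning: three levels of nesting over n
Complexity: O(n^3)

O(n^3)


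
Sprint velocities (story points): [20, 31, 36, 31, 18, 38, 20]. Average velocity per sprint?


Formula: Avg velocity = Total points / Number of sprints
Points: [20, 31, 36, 31, 18, 38, 20]
Sum = 20 + 31 + 36 + 31 + 18 + 38 + 20 = 194
Avg velocity = 194 / 7 = 27.71 points/sprint

27.71 points/sprint


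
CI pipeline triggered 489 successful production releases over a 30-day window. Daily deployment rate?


Formula: deployments per day = releases / days
= 489 / 30
= 16.3 deploys/day
(equivalently, 114.1 deploys/week)

16.3 deploys/day


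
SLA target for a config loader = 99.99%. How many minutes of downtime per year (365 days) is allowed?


Formula: allowed downtime = period * (100 - SLA) / 100
Period (year (365 days)) = 525600 minutes
Unavailability fraction = (100 - 99.99) / 100
Allowed downtime = 525600 * (100 - 99.99) / 100
Allowed downtime = 52.56 minutes

52.56 minutes


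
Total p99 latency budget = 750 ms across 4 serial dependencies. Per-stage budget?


Formula: per_stage = total_budget / stages
per_stage = 750 / 4
per_stage = 187.5 ms

187.5 ms


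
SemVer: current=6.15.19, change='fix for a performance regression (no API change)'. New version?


Current: 6.15.19
Change category: 'fix for a performance regression (no API change)' → patch bump
SemVer rule: patch bump → increment PATCH (MAJOR and MINOR unchanged)
New: 6.15.20

6.15.20


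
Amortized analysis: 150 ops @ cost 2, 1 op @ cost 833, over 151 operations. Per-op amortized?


Formula: Amortized cost = Total cost / Operations
Total cost = (150 * 2) + (1 * 833)
Total cost = 300 + 833 = 1133
Amortized = 1133 / 151 = 7.5033

7.5033


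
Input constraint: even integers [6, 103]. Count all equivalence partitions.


Constraint: even integers in [6, 103]
Class 1: x < 6 — out-of-range invalid
Class 2: x in [6,103] but odd — wrong type invalid
Class 3: x in [6,103] and even — valid
Class 4: x > 103 — out-of-range invalid
Total equivalence classes: 4

4 equivalence classes


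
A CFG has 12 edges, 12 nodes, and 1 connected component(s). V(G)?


Formula: V(G) = E - N + 2P
V(G) = 12 - 12 + 2*1
V(G) = 0 + 2
V(G) = 2

2


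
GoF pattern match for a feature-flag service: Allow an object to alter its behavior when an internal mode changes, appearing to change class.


This matches the State pattern

State


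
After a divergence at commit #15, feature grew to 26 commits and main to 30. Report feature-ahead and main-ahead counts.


Common ancestor: commit #15
feature commits after divergence: 26 - 15 = 11
main commits after divergence: 30 - 15 = 15
feature is 11 commits ahead of main
main is 15 commits ahead of feature

feature ahead: 11, main ahead: 15


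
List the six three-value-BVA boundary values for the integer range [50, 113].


Range: [50, 113]
Boundaries: just below min, min, min+1, max-1, max, just above max
Values: [49, 50, 51, 112, 113, 114]

[49, 50, 51, 112, 113, 114]


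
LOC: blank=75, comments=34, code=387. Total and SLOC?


Total LOC = blank + comment + code
Total LOC = 75 + 34 + 387 = 496
SLOC (source only) = code = 387

Total LOC: 496, SLOC: 387


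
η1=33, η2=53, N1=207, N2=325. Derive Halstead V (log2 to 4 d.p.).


Formula: V = N * log2(η), where N = N1 + N2 and η = η1 + η2
η = 33 + 53 = 86
N = 207 + 325 = 532
log2(86) ≈ 6.4263
V = 532 * 6.4263 = 3418.79

3418.79


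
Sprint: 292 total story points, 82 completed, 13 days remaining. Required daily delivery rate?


Formula: Required rate = Remaining points / Days left
Remaining = 292 - 82 = 210 points
Required rate = 210 / 13 = 16.15 points/day

16.15 points/day


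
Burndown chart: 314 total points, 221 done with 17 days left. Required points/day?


Formula: Required rate = Remaining points / Days left
Remaining = 314 - 221 = 93 points
Required rate = 93 / 17 = 5.47 points/day

5.47 points/day


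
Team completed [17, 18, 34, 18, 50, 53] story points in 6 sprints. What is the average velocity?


Formula: Avg velocity = Total points / Number of sprints
Points: [17, 18, 34, 18, 50, 53]
Sum = 17 + 18 + 34 + 18 + 50 + 53 = 190
Avg velocity = 190 / 6 = 31.67 points/sprint

31.67 points/sprint


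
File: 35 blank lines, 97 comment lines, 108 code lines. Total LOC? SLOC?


Total LOC = blank + comment + code
Total LOC = 35 + 97 + 108 = 240
SLOC (source only) = code = 108

Total LOC: 240, SLOC: 108


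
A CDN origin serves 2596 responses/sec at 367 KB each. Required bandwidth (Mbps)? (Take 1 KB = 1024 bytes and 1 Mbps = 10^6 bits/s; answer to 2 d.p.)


Formula: Mbps = payload_bytes * RPS * 8 / 1e6
Payload per request = 367 KB = 367 * 1024 = 375808 bytes
Total bytes/sec = 375808 * 2596 = 975597568
Total bits/sec = 975597568 * 8 = 7804780544
Mbps = 7804780544 / 1e6 = 7804.78

7804.78 Mbps


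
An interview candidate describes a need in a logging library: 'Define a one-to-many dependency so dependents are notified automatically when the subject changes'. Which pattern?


This matches the Observer pattern

Observer


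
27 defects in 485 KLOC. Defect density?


Defect density = defects / KLOC
Defect density = 27 / 485
Defect density = 0.056 defects/KLOC

0.056 defects/KLOC


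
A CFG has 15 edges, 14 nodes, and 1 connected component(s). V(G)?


Formula: V(G) = E - N + 2P
V(G) = 15 - 14 + 2*1
V(G) = 1 + 2
V(G) = 3

3


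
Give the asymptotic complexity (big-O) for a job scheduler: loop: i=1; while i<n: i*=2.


Reasoning: i doubles each step so iterations are log2(n)
Complexity: O(log n)

O(log n)


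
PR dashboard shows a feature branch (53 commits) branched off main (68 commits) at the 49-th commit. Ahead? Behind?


Common ancestor: commit #49
feature commits after divergence: 53 - 49 = 4
main commits after divergence: 68 - 49 = 19
feature is 4 commits ahead of main
main is 19 commits ahead of feature

feature ahead: 4, main ahead: 19


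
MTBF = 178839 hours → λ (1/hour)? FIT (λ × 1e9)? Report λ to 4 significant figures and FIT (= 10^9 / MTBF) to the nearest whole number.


Formula: λ = 1 / MTBF; FIT = λ × 1e9 = 1e9 / MTBF
λ = 1 / 178839 ≈ 5.592e-06 failures/hour
FIT = 1e9 / 178839 ≈ 5592 failures per 1e9 hours (nearest whole number)

λ = 5.592e-06 /h, FIT = 5592


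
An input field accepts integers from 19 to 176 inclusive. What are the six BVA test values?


Range: [19, 176]
Boundaries: just below min, min, min+1, max-1, max, just above max
Values: [18, 19, 20, 175, 176, 177]

[18, 19, 20, 175, 176, 177]


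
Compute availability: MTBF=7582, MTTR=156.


Availability = MTBF / (MTBF + MTTR)
Availability = 7582 / (7582 + 156)
Availability = 7582 / 7738
Availability = 97.984%

97.984%


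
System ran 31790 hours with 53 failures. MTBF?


Formula: MTBF = Total operating time / Number of failures
MTBF = 31790 / 53
MTBF = 599.81 hours

599.81 hours


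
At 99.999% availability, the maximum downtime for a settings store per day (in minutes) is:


Formula: allowed downtime = period * (100 - SLA) / 100
Period (day) = 1440 minutes
Unavailability fraction = (100 - 99.999) / 100
Allowed downtime = 1440 * (100 - 99.999) / 100
Allowed downtime = 0.0144 minutes

0.0144 minutes


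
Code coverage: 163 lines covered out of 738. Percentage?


Coverage = covered / total * 100
Coverage = 163 / 738 * 100
Coverage = 22.09%

22.09%


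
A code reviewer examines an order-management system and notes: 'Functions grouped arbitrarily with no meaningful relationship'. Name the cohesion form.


Reasoning: Worst: random grouping
Type: Coincidental cohesion

Coincidental cohesion


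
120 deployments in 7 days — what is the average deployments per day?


Formula: deployments per day = releases / days
= 120 / 7
= 17.143 deploys/day
(equivalently, 120.0 deploys/week)

17.143 deploys/day


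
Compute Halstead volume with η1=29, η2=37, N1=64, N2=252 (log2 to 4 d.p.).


Formula: V = N * log2(η), where N = N1 + N2 and η = η1 + η2
η = 29 + 37 = 66
N = 64 + 252 = 316
log2(66) ≈ 6.0444
V = 316 * 6.0444 = 1910.03

1910.03


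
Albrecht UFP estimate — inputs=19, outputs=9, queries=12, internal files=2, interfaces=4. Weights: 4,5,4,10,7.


UFP = EI*4 + EO*5 + EQ*4 + ILF*10 + EIF*7
UFP = 19*4 + 9*5 + 12*4 + 2*10 + 4*7
UFP = 76 + 45 + 48 + 20 + 28
UFP = 217

217


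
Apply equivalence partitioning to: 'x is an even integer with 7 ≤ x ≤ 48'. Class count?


Constraint: even integers in [7, 48]
Class 1: x < 7 — out-of-range invalid
Class 2: x in [7,48] but odd — wrong type invalid
Class 3: x in [7,48] and even — valid
Class 4: x > 48 — out-of-range invalid
Total equivalence classes: 4

4 equivalence classes


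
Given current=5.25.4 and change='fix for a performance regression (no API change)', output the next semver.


Current: 5.25.4
Change category: 'fix for a performance regression (no API change)' → patch bump
SemVer rule: patch bump → increment PATCH (MAJOR and MINOR unchanged)
New: 5.25.5

5.25.5


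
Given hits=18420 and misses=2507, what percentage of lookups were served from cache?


Formula: hit rate = hits / (hits + misses) * 100
hit rate = 18420 / (18420 + 2507) * 100
hit rate = 18420 / 20927 * 100
hit rate = 88.02%

88.02%


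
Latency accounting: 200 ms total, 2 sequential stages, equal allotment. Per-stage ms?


Formula: per_stage = total_budget / stages
per_stage = 200 / 2
per_stage = 100.0 ms

100.0 ms


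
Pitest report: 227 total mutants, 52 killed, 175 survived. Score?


Mutation score = killed / total * 100
Mutation score = 52 / 227 * 100
Mutation score = 22.91%

22.91%


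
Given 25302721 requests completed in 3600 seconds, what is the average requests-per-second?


Formula: throughput = requests / seconds
throughput = 25302721 / 3600
throughput = 7028.53 requests/second

7028.53 requests/second


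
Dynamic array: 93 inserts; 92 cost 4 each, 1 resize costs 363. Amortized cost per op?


Formula: Amortized cost = Total cost / Operations
Total cost = (92 * 4) + (1 * 363)
Total cost = 368 + 363 = 731
Amortized = 731 / 93 = 7.8602

7.8602


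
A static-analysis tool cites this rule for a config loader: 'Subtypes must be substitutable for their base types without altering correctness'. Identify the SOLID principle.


This describes the Liskov Substitution Principle (LSP)

Liskov Substitution Principle (LSP)


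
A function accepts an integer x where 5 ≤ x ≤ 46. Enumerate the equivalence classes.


Valid range: [5, 46]
Class 1: x < 5 — invalid
Class 2: 5 ≤ x ≤ 46 — valid
Class 3: x > 46 — invalid
Total equivalence classes: 3

3 equivalence classes


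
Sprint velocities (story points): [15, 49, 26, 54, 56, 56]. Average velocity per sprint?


Formula: Avg velocity = Total points / Number of sprints
Points: [15, 49, 26, 54, 56, 56]
Sum = 15 + 49 + 26 + 54 + 56 + 56 = 256
Avg velocity = 256 / 6 = 42.67 points/sprint

42.67 points/sprint


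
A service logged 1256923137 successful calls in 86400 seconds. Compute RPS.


Formula: throughput = requests / seconds
throughput = 1256923137 / 86400
throughput = 14547.72 requests/second

14547.72 requests/second


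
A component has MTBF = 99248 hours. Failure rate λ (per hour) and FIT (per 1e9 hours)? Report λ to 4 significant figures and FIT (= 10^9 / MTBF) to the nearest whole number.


Formula: λ = 1 / MTBF; FIT = λ × 1e9 = 1e9 / MTBF
λ = 1 / 99248 ≈ 1.008e-05 failures/hour
FIT = 1e9 / 99248 ≈ 10076 failures per 1e9 hours (nearest whole number)

λ = 1.008e-05 /h, FIT = 10076


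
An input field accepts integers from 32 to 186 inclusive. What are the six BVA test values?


Range: [32, 186]
Boundaries: just below min, min, min+1, max-1, max, just above max
Values: [31, 32, 33, 185, 186, 187]

[31, 32, 33, 185, 186, 187]


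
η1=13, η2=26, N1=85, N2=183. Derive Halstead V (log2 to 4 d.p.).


Formula: V = N * log2(η), where N = N1 + N2 and η = η1 + η2
η = 13 + 26 = 39
N = 85 + 183 = 268
log2(39) ≈ 5.2854
V = 268 * 5.2854 = 1416.49

1416.49


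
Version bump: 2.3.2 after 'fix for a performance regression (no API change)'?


Current: 2.3.2
Change category: 'fix for a performance regression (no API change)' → patch bump
SemVer rule: patch bump → increment PATCH (MAJOR and MINOR unchanged)
New: 2.3.3

2.3.3


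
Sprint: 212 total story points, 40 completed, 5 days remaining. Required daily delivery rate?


Formula: Required rate = Remaining points / Days left
Remaining = 212 - 40 = 172 points
Required rate = 172 / 5 = 34.4 points/day

34.4 points/day


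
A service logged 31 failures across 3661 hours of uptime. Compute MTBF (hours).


Formula: MTBF = Total operating time / Number of failures
MTBF = 3661 / 31
MTBF = 118.1 hours

118.1 hours


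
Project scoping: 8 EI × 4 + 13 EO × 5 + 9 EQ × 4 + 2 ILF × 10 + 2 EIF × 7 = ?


UFP = EI*4 + EO*5 + EQ*4 + ILF*10 + EIF*7
UFP = 8*4 + 13*5 + 9*4 + 2*10 + 2*7
UFP = 32 + 65 + 36 + 20 + 14
UFP = 167

167


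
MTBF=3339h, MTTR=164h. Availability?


Availability = MTBF / (MTBF + MTTR)
Availability = 3339 / (3339 + 164)
Availability = 3339 / 3503
Availability = 95.3183%

95.3183%


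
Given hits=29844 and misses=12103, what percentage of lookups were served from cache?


Formula: hit rate = hits / (hits + misses) * 100
hit rate = 29844 / (29844 + 12103) * 100
hit rate = 29844 / 41947 * 100
hit rate = 71.15%

71.15%


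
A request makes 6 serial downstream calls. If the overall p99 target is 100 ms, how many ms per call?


Formula: per_stage = total_budget / stages
per_stage = 100 / 6
per_stage = 16.67 ms

16.67 ms


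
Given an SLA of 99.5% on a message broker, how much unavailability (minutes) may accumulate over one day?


Formula: allowed downtime = period * (100 - SLA) / 100
Period (day) = 1440 minutes
Unavailability fraction = (100 - 99.5) / 100
Allowed downtime = 1440 * (100 - 99.5) / 100
Allowed downtime = 7.2 minutes

7.2 minutes


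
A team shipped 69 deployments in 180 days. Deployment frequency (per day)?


Formula: deployments per day = releases / days
= 69 / 180
= 0.383 deploys/day
(equivalently, 2.68 deploys/week)

0.383 deploys/day


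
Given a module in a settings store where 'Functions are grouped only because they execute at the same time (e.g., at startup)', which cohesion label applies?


Reasoning: Related by timing only
Type: Temporal cohesion

Temporal cohesion


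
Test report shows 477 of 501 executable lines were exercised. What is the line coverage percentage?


Coverage = covered / total * 100
Coverage = 477 / 501 * 100
Coverage = 95.21%

95.21%


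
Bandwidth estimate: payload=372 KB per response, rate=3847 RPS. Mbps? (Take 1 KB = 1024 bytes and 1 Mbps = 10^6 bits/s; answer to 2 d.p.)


Formula: Mbps = payload_bytes * RPS * 8 / 1e6
Payload per request = 372 KB = 372 * 1024 = 380928 bytes
Total bytes/sec = 380928 * 3847 = 1465430016
Total bits/sec = 1465430016 * 8 = 11723440128
Mbps = 11723440128 / 1e6 = 11723.44

11723.44 Mbps


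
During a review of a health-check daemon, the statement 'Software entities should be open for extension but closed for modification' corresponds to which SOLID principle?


This describes the Open/Closed Principle (OCP)

Open/Closed Principle (OCP)


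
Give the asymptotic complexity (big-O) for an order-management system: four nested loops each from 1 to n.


Reasoning: four levels of nesting
Complexity: O(n^4)

O(n^4)


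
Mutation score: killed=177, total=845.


Mutation score = killed / total * 100
Mutation score = 177 / 845 * 100
Mutation score = 20.95%

20.95%


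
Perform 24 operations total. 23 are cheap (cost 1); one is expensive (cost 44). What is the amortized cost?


Formula: Amortized cost = Total cost / Operations
Total cost = (23 * 1) + (1 * 44)
Total cost = 23 + 44 = 67
Amortized = 67 / 24 = 2.7917

2.7917


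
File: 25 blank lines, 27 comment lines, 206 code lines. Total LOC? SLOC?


Total LOC = blank + comment + code
Total LOC = 25 + 27 + 206 = 258
SLOC (source only) = code = 206

Total LOC: 258, SLOC: 206


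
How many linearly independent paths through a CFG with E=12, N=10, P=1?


Formula: V(G) = E - N + 2P
V(G) = 12 - 10 + 2*1
V(G) = 2 + 2
V(G) = 4

4


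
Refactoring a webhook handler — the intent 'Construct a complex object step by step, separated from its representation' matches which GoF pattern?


This matches the Builder pattern

Builder


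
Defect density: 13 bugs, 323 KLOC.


Defect density = defects / KLOC
Defect density = 13 / 323
Defect density = 0.04 defects/KLOC

0.04 defects/KLOC


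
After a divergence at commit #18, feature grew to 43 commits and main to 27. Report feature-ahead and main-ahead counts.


Common ancestor: commit #18
feature commits after divergence: 43 - 18 = 25
main commits after divergence: 27 - 18 = 9
feature is 25 commits ahead of main
main is 9 commits ahead of feature

feature ahead: 25, main ahead: 9


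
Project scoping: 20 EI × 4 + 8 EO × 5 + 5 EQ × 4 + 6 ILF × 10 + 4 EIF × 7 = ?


UFP = EI*4 + EO*5 + EQ*4 + ILF*10 + EIF*7
UFP = 20*4 + 8*5 + 5*4 + 6*10 + 4*7
UFP = 80 + 40 + 20 + 60 + 28
UFP = 228

228


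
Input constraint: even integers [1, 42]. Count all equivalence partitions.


Constraint: even integers in [1, 42]
Class 1: x < 1 — out-of-range invalid
Class 2: x in [1,42] but odd — wrong type invalid
Class 3: x in [1,42] and even — valid
Class 4: x > 42 — out-of-range invalid
Total equivalence classes: 4

4 equivalence classes


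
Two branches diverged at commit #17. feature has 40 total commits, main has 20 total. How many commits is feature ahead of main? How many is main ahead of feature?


Common ancestor: commit #17
feature commits after divergence: 40 - 17 = 23
main commits after divergence: 20 - 17 = 3
feature is 23 commits ahead of main
main is 3 commits ahead of feature

feature ahead: 23, main ahead: 3


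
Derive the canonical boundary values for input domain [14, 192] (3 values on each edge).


Range: [14, 192]
Boundaries: just below min, min, min+1, max-1, max, just above max
Values: [13, 14, 15, 191, 192, 193]

[13, 14, 15, 191, 192, 193]


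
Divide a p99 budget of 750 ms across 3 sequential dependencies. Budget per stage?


Formula: per_stage = total_budget / stages
per_stage = 750 / 3
per_stage = 250.0 ms

250.0 ms


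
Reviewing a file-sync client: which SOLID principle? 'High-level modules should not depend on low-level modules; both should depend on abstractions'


This describes the Dependency Inversion Principle (DIP)

Dependency Inversion Principle (DIP)


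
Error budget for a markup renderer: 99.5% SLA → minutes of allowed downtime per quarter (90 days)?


Formula: allowed downtime = period * (100 - SLA) / 100
Period (quarter (90 days)) = 129600 minutes
Unavailability fraction = (100 - 99.5) / 100
Allowed downtime = 129600 * (100 - 99.5) / 100
Allowed downtime = 648.0 minutes

648.0 minutes


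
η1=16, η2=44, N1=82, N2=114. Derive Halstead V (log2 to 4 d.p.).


Formula: V = N * log2(η), where N = N1 + N2 and η = η1 + η2
η = 16 + 44 = 60
N = 82 + 114 = 196
log2(60) ≈ 5.9069
V = 196 * 5.9069 = 1157.75

1157.75


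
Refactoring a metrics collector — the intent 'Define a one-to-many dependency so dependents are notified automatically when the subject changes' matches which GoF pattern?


This matches the Observer pattern

Observer


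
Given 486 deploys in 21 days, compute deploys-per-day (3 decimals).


Formula: deployments per day = releases / days
= 486 / 21
= 23.143 deploys/day
(equivalently, 162.0 deploys/week)

23.143 deploys/day


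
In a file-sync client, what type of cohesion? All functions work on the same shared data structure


Reasoning: Functions share data
Type: Communicational cohesion

Communicational cohesion


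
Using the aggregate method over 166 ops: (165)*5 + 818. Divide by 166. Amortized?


Formula: Amortized cost = Total cost / Operations
Total cost = (165 * 5) + (1 * 818)
Total cost = 825 + 818 = 1643
Amortized = 1643 / 166 = 9.8976

9.8976


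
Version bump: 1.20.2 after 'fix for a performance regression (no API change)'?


Current: 1.20.2
Change category: 'fix for a performance regression (no API change)' → patch bump
SemVer rule: patch bump → increment PATCH (MAJOR and MINOR unchanged)
New: 1.20.3

1.20.3


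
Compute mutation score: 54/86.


Mutation score = killed / total * 100
Mutation score = 54 / 86 * 100
Mutation score = 62.79%

62.79%


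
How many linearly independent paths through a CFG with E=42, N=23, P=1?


Formula: V(G) = E - N + 2P
V(G) = 42 - 23 + 2*1
V(G) = 19 + 2
V(G) = 21

21


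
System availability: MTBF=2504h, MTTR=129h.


Availability = MTBF / (MTBF + MTTR)
Availability = 2504 / (2504 + 129)
Availability = 2504 / 2633
Availability = 95.1006%

95.1006%


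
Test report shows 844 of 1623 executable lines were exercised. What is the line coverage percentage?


Coverage = covered / total * 100
Coverage = 844 / 1623 * 100
Coverage = 52.0%

52.0%


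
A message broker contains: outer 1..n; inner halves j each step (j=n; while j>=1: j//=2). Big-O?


Reasoning: n times log n
Complexity: O(n log n)

O(n log n)


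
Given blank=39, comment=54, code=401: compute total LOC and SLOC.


Total LOC = blank + comment + code
Total LOC = 39 + 54 + 401 = 494
SLOC (source only) = code = 401

Total LOC: 494, SLOC: 401


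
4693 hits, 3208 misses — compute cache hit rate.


Formula: hit rate = hits / (hits + misses) * 100
hit rate = 4693 / (4693 + 3208) * 100
hit rate = 4693 / 7901 * 100
hit rate = 59.4%

59.4%


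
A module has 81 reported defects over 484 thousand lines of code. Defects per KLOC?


Defect density = defects / KLOC
Defect density = 81 / 484
Defect density = 0.167 defects/KLOC

0.167 defects/KLOC


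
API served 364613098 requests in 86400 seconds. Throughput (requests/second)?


Formula: throughput = requests / seconds
throughput = 364613098 / 86400
throughput = 4220.06 requests/second

4220.06 requests/second


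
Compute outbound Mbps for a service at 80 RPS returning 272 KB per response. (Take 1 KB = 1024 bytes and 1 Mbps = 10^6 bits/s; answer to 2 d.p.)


Formula: Mbps = payload_bytes * RPS * 8 / 1e6
Payload per request = 272 KB = 272 * 1024 = 278528 bytes
Total bytes/sec = 278528 * 80 = 22282240
Total bits/sec = 22282240 * 8 = 178257920
Mbps = 178257920 / 1e6 = 178.26

178.26 Mbps


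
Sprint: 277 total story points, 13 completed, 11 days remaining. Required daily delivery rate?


Formula: Required rate = Remaining points / Days left
Remaining = 277 - 13 = 264 points
Required rate = 264 / 11 = 24.0 points/day

24.0 points/day


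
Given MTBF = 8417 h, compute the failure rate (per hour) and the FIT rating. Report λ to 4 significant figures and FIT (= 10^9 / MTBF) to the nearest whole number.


Formula: λ = 1 / MTBF; FIT = λ × 1e9 = 1e9 / MTBF
λ = 1 / 8417 ≈ 1.188e-04 failures/hour
FIT = 1e9 / 8417 ≈ 118807 failures per 1e9 hours (nearest whole number)

λ = 1.188e-04 /h, FIT = 118807


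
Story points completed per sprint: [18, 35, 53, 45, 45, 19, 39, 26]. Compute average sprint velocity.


Formula: Avg velocity = Total points / Number of sprints
Points: [18, 35, 53, 45, 45, 19, 39, 26]
Sum = 18 + 35 + 53 + 45 + 45 + 19 + 39 + 26 = 280
Avg velocity = 280 / 8 = 35.0 points/sprint

35.0 points/sprint


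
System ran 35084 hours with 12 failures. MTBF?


Formula: MTBF = Total operating time / Number of failures
MTBF = 35084 / 12
MTBF = 2923.67 hours

2923.67 hours


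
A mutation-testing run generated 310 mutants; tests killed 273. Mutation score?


Mutation score = killed / total * 100
Mutation score = 273 / 310 * 100
Mutation score = 88.06%

88.06%


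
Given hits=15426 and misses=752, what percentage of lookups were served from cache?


Formula: hit rate = hits / (hits + misses) * 100
hit rate = 15426 / (15426 + 752) * 100
hit rate = 15426 / 16178 * 100
hit rate = 95.35%

95.35%


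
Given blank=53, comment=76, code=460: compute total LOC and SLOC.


Total LOC = blank + comment + code
Total LOC = 53 + 76 + 460 = 589
SLOC (source only) = code = 460

Total LOC: 589, SLOC: 460


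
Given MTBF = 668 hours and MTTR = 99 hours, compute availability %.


Availability = MTBF / (MTBF + MTTR)
Availability = 668 / (668 + 99)
Availability = 668 / 767
Availability = 87.0926%

87.0926%


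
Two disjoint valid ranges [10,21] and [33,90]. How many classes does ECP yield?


Valid ranges: [10,21] and [33,90]
Class 1: x < 10 — invalid
Class 2: 10 ≤ x ≤ 21 — valid
Class 3: 21 < x < 33 — invalid (gap between ranges)
Class 4: 33 ≤ x ≤ 90 — valid
Class 5: x > 90 — invalid
Total equivalence classes: 5

5 equivalence classes


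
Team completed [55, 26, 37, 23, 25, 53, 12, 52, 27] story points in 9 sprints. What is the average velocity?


Formula: Avg velocity = Total points / Number of sprints
Points: [55, 26, 37, 23, 25, 53, 12, 52, 27]
Sum = 55 + 26 + 37 + 23 + 25 + 53 + 12 + 52 + 27 = 310
Avg velocity = 310 / 9 = 34.44 points/sprint

34.44 points/sprint


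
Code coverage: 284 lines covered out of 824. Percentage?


Coverage = covered / total * 100
Coverage = 284 / 824 * 100
Coverage = 34.47%

34.47%


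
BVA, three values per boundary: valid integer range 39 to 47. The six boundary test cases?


Range: [39, 47]
Boundaries: just below min, min, min+1, max-1, max, just above max
Values: [38, 39, 40, 46, 47, 48]

[38, 39, 40, 46, 47, 48]


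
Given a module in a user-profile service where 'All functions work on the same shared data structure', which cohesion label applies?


Reasoning: Functions share data
Type: Communicational cohesion

Communicational cohesion


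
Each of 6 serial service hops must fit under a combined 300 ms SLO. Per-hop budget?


Formula: per_stage = total_budget / stages
per_stage = 300 / 6
per_stage = 50.0 ms

50.0 ms


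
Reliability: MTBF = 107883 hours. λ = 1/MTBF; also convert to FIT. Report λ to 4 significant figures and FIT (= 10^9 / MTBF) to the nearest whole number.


Formula: λ = 1 / MTBF; FIT = λ × 1e9 = 1e9 / MTBF
λ = 1 / 107883 ≈ 9.269e-06 failures/hour
FIT = 1e9 / 107883 ≈ 9269 failures per 1e9 hours (nearest whole number)

λ = 9.269e-06 /h, FIT = 9269


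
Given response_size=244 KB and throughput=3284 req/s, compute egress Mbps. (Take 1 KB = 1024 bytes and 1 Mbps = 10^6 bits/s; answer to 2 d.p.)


Formula: Mbps = payload_bytes * RPS * 8 / 1e6
Payload per request = 244 KB = 244 * 1024 = 249856 bytes
Total bytes/sec = 249856 * 3284 = 820527104
Total bits/sec = 820527104 * 8 = 6564216832
Mbps = 6564216832 / 1e6 = 6564.22

6564.22 Mbps


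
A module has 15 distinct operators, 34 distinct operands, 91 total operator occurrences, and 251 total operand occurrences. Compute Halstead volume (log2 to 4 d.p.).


Formula: V = N * log2(η), where N = N1 + N2 and η = η1 + η2
η = 15 + 34 = 49
N = 91 + 251 = 342
log2(49) ≈ 5.6147
V = 342 * 5.6147 = 1920.23

1920.23


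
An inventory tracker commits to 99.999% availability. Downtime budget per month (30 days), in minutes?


Formula: allowed downtime = period * (100 - SLA) / 100
Period (month (30 days)) = 43200 minutes
Unavailability fraction = (100 - 99.999) / 100
Allowed downtime = 43200 * (100 - 99.999) / 100
Allowed downtime = 0.432 minutes

0.432 minutes


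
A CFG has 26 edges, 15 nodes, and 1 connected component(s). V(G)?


Formula: V(G) = E - N + 2P
V(G) = 26 - 15 + 2*1
V(G) = 11 + 2
V(G) = 13

13


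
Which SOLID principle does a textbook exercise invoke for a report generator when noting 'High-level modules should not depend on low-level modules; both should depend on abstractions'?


This describes the Dependency Inversion Principle (DIP)

Dependency Inversion Principle (DIP)


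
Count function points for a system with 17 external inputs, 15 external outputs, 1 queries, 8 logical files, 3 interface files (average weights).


UFP = EI*4 + EO*5 + EQ*4 + ILF*10 + EIF*7
UFP = 17*4 + 15*5 + 1*4 + 8*10 + 3*7
UFP = 68 + 75 + 4 + 80 + 21
UFP = 248

248


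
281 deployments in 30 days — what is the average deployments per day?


Formula: deployments per day = releases / days
= 281 / 30
= 9.367 deploys/day
(equivalently, 65.57 deploys/week)

9.367 deploys/day


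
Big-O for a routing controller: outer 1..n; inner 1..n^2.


Reasoning: n times n^2
Complexity: O(n^3)

O(n^3)
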